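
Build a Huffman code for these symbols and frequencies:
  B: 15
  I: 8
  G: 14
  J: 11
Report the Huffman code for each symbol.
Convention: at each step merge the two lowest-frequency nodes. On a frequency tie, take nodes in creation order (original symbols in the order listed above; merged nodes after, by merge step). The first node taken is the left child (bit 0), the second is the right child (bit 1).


Huffman tree construction:
Step 1: Merge I(8) + J(11) = 19
Step 2: Merge G(14) + B(15) = 29
Step 3: Merge (I+J)(19) + (G+B)(29) = 48
Read each symbol's code off the tree from the root (left child = 0, right child = 1).

Codes:
  B: 11 (length 2)
  I: 00 (length 2)
  G: 10 (length 2)
  J: 01 (length 2)
Average code length: 96/48 = 2.0000 bits/symbol


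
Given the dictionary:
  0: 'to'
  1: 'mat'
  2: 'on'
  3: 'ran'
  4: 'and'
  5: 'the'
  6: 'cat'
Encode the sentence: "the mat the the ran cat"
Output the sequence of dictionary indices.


Look up each word in the dictionary:
  'the' -> 5
  'mat' -> 1
  'the' -> 5
  'the' -> 5
  'ran' -> 3
  'cat' -> 6

Encoded: [5, 1, 5, 5, 3, 6]


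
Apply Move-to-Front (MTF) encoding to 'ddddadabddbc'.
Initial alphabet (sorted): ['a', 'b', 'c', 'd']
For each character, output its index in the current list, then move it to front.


MTF encoding:
'd': index 3 in ['a', 'b', 'c', 'd'] -> ['d', 'a', 'b', 'c']
'd': index 0 in ['d', 'a', 'b', 'c'] -> ['d', 'a', 'b', 'c']
'd': index 0 in ['d', 'a', 'b', 'c'] -> ['d', 'a', 'b', 'c']
'd': index 0 in ['d', 'a', 'b', 'c'] -> ['d', 'a', 'b', 'c']
'a': index 1 in ['d', 'a', 'b', 'c'] -> ['a', 'd', 'b', 'c']
'd': index 1 in ['a', 'd', 'b', 'c'] -> ['d', 'a', 'b', 'c']
'a': index 1 in ['d', 'a', 'b', 'c'] -> ['a', 'd', 'b', 'c']
'b': index 2 in ['a', 'd', 'b', 'c'] -> ['b', 'a', 'd', 'c']
'd': index 2 in ['b', 'a', 'd', 'c'] -> ['d', 'b', 'a', 'c']
'd': index 0 in ['d', 'b', 'a', 'c'] -> ['d', 'b', 'a', 'c']
'b': index 1 in ['d', 'b', 'a', 'c'] -> ['b', 'd', 'a', 'c']
'c': index 3 in ['b', 'd', 'a', 'c'] -> ['c', 'b', 'd', 'a']


Output: [3, 0, 0, 0, 1, 1, 1, 2, 2, 0, 1, 3]


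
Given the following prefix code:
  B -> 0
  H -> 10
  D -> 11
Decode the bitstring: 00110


Decoding step by step:
Bits 0 -> B
Bits 0 -> B
Bits 11 -> D
Bits 0 -> B


Decoded message: BBDB


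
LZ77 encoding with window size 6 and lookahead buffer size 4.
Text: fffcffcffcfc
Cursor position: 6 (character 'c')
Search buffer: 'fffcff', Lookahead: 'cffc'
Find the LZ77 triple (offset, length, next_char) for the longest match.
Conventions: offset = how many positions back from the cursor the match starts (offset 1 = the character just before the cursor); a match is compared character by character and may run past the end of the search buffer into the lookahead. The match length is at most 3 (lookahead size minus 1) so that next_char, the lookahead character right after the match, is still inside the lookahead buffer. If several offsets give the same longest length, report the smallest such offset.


Try each offset into the search buffer:
  offset=1 (pos 5, char 'f'): match length 0
  offset=2 (pos 4, char 'f'): match length 0
  offset=3 (pos 3, char 'c'): match length 3
  offset=4 (pos 2, char 'f'): match length 0
  offset=5 (pos 1, char 'f'): match length 0
  offset=6 (pos 0, char 'f'): match length 0
Longest match has length 3 at offset 3.
next_char = character at position 6 + 3 = 9 -> 'c'

Best match: offset=3, length=3 (matching 'cff' starting at position 3)
LZ77 triple: (3, 3, 'c')


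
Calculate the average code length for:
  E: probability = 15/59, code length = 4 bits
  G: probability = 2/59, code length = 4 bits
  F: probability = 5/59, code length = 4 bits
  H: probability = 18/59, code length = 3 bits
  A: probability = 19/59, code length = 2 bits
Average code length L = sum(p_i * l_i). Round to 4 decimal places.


Weighted contributions p_i * l_i:
  E: (15/59) * 4 = 60/59
  G: (2/59) * 4 = 8/59
  F: (5/59) * 4 = 20/59
  H: (18/59) * 3 = 54/59
  A: (19/59) * 2 = 38/59
Sum = (60 + 8 + 20 + 54 + 38)/59 = 180/59

L = 180/59 = 3.0508 bits/symbol


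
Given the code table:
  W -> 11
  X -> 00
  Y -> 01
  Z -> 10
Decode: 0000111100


Decoding:
00 -> X
00 -> X
11 -> W
11 -> W
00 -> X


Result: XXWWX


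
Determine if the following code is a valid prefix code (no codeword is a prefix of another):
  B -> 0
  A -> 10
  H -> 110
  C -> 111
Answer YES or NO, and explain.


Checking each pair (does one codeword prefix another?):
  B='0' vs A='10': no prefix
  B='0' vs H='110': no prefix
  B='0' vs C='111': no prefix
  A='10' vs B='0': no prefix
  A='10' vs H='110': no prefix
  A='10' vs C='111': no prefix
  H='110' vs B='0': no prefix
  H='110' vs A='10': no prefix
  H='110' vs C='111': no prefix
  C='111' vs B='0': no prefix
  C='111' vs A='10': no prefix
  C='111' vs H='110': no prefix
No violation found over all pairs.

YES -- this is a valid prefix code. No codeword is a prefix of any other codeword.


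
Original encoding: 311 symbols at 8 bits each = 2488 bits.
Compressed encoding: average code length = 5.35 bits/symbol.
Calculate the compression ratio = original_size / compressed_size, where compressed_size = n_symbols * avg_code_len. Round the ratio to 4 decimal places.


original_size = n_symbols * orig_bits = 311 * 8 = 2488 bits
compressed_size = n_symbols * avg_code_len = 311 * 5.35 = 1663.85 bits
ratio = original_size / compressed_size = 2488 / 1663.85 = 1.4953

Compression ratio = 1.4953


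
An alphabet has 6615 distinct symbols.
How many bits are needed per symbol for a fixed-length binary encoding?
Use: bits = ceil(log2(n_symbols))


log2(6615) = 12.6915
Bracket: 2^12 = 4096 < 6615 <= 2^13 = 8192
So ceil(log2(6615)) = 13

bits = ceil(log2(6615)) = ceil(12.6915) = 13 bits


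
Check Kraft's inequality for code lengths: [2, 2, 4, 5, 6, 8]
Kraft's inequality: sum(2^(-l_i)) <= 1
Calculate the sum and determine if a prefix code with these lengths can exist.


Sum = 2^(-2) + 2^(-2) + 2^(-4) + 2^(-5) + 2^(-6) + 2^(-8)
    = 0.25 + 0.25 + 0.0625 + 0.03125 + 0.015625 + 0.00390625
    = 157/256 = 0.61328125
Since 0.61328125 <= 1, Kraft's inequality IS satisfied.
A prefix code with these lengths CAN exist.

Kraft sum = 0.61328125. Satisfied.


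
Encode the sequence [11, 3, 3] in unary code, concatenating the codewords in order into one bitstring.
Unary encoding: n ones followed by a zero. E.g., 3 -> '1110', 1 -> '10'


Encode each number as n ones followed by a terminating 0:
  11 -> 111111111110 (12 bits)
  3 -> 1110 (4 bits)
  3 -> 1110 (4 bits)
Total length = 12 + 4 + 4 = 20 bits.

Unary([11, 3, 3]) = 11111111111011101110 (20 bits)


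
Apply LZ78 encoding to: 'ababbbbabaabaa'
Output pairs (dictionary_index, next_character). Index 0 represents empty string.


LZ78 encoding steps:
Dictionary: {0: ''}
Step 1: w='' (idx 0), next='a' -> output (0, 'a'), add 'a' as idx 1
Step 2: w='' (idx 0), next='b' -> output (0, 'b'), add 'b' as idx 2
Step 3: w='a' (idx 1), next='b' -> output (1, 'b'), add 'ab' as idx 3
Step 4: w='b' (idx 2), next='b' -> output (2, 'b'), add 'bb' as idx 4
Step 5: w='b' (idx 2), next='a' -> output (2, 'a'), add 'ba' as idx 5
Step 6: w='ba' (idx 5), next='a' -> output (5, 'a'), add 'baa' as idx 6
Step 7: w='baa' (idx 6), end of input -> output (6, '')


Encoded: [(0, 'a'), (0, 'b'), (1, 'b'), (2, 'b'), (2, 'a'), (5, 'a'), (6, '')]


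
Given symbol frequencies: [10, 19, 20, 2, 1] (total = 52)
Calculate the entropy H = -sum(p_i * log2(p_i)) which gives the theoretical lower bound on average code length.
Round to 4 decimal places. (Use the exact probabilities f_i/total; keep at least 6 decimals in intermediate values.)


Per-symbol terms -p_i * log2(p_i) with p_i = f_i/52:
  p = 10/52 = 0.192308: log2(p) = -2.378512, -p*log2(p) = 0.457406
  p = 19/52 = 0.365385: log2(p) = -1.452512, -p*log2(p) = 0.530726
  p = 20/52 = 0.384615: log2(p) = -1.378512, -p*log2(p) = 0.530197
  p = 2/52 = 0.038462: log2(p) = -4.700440, -p*log2(p) = 0.180786
  p = 1/52 = 0.019231: log2(p) = -5.700440, -p*log2(p) = 0.109624
H = 0.457406 + 0.530726 + 0.530197 + 0.180786 + 0.109624 = 1.808739

H = 1.8087 bits/symbol


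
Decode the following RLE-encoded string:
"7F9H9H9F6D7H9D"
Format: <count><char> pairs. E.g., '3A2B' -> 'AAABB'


Expanding each <count><char> pair:
  7F -> 'FFFFFFF'
  9H -> 'HHHHHHHHH'
  9H -> 'HHHHHHHHH'
  9F -> 'FFFFFFFFF'
  6D -> 'DDDDDD'
  7H -> 'HHHHHHH'
  9D -> 'DDDDDDDDD'

Decoded = FFFFFFFHHHHHHHHHHHHHHHHHHFFFFFFFFFDDDDDDHHHHHHHDDDDDDDDD


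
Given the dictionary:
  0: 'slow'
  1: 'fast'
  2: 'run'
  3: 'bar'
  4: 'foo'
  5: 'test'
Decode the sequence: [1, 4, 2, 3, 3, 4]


Look up each index in the dictionary:
  1 -> 'fast'
  4 -> 'foo'
  2 -> 'run'
  3 -> 'bar'
  3 -> 'bar'
  4 -> 'foo'

Decoded: "fast foo run bar bar foo"


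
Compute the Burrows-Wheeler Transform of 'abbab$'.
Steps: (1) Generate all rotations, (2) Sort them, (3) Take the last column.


Rotations (sorted):
  0: $abbab -> last char: b
  1: ab$abb -> last char: b
  2: abbab$ -> last char: $
  3: b$abba -> last char: a
  4: bab$ab -> last char: b
  5: bbab$a -> last char: a


BWT = bb$aba


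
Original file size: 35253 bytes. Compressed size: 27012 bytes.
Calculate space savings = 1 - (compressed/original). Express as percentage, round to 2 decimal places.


ratio = compressed/original = 27012/35253 = 0.766233
savings = 1 - ratio = 1 - 0.766233 = 0.233767
as a percentage: 0.233767 * 100 = 23.38%

Space savings = 1 - 27012/35253 = 23.38%


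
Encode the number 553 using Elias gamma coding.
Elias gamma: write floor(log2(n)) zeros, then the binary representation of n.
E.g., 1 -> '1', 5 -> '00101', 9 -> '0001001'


num_bits = floor(log2(553)) + 1 = 10
leading_zeros = num_bits - 1 = 9
binary(553) = 1000101001

Elias gamma(553) = '000000000' + '1000101001' = 0000000001000101001 (19 bits)


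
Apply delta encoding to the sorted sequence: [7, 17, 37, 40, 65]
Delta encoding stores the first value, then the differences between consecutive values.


First value: 7
Deltas:
  17 - 7 = 10
  37 - 17 = 20
  40 - 37 = 3
  65 - 40 = 25


Delta encoded: [7, 10, 20, 3, 25]


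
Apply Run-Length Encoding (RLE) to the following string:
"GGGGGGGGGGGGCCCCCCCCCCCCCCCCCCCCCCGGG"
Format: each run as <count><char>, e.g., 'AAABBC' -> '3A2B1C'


Scanning runs left to right:
  i=0: run of 'G' x 12 -> '12G'
  i=12: run of 'C' x 22 -> '22C'
  i=34: run of 'G' x 3 -> '3G'

RLE = 12G22C3G


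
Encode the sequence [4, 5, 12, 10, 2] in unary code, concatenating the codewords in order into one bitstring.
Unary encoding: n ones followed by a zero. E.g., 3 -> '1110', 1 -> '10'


Encode each number as n ones followed by a terminating 0:
  4 -> 11110 (5 bits)
  5 -> 111110 (6 bits)
  12 -> 1111111111110 (13 bits)
  10 -> 11111111110 (11 bits)
  2 -> 110 (3 bits)
Total length = 5 + 6 + 13 + 11 + 3 = 38 bits.

Unary([4, 5, 12, 10, 2]) = 11110111110111111111111011111111110110 (38 bits)


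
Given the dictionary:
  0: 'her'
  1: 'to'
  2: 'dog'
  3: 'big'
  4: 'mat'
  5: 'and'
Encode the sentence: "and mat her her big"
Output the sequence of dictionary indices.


Look up each word in the dictionary:
  'and' -> 5
  'mat' -> 4
  'her' -> 0
  'her' -> 0
  'big' -> 3

Encoded: [5, 4, 0, 0, 3]


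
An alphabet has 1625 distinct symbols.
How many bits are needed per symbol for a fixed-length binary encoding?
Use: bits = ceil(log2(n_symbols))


log2(1625) = 10.6662
Bracket: 2^10 = 1024 < 1625 <= 2^11 = 2048
So ceil(log2(1625)) = 11

bits = ceil(log2(1625)) = ceil(10.6662) = 11 bits


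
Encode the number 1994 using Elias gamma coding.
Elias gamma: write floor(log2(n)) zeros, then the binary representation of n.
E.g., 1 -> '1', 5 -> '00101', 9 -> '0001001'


num_bits = floor(log2(1994)) + 1 = 11
leading_zeros = num_bits - 1 = 10
binary(1994) = 11111001010

Elias gamma(1994) = '0000000000' + '11111001010' = 000000000011111001010 (21 bits)


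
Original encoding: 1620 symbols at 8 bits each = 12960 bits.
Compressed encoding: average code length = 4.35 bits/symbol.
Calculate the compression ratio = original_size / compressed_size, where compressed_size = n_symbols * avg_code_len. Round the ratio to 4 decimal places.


original_size = n_symbols * orig_bits = 1620 * 8 = 12960 bits
compressed_size = n_symbols * avg_code_len = 1620 * 4.35 = 7047.0 bits
ratio = original_size / compressed_size = 12960 / 7047.0 = 1.8391

Compression ratio = 1.8391


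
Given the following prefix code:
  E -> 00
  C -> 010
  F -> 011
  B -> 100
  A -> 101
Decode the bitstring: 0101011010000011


Decoding step by step:
Bits 010 -> C
Bits 101 -> A
Bits 101 -> A
Bits 00 -> E
Bits 00 -> E
Bits 011 -> F


Decoded message: CAAEEF


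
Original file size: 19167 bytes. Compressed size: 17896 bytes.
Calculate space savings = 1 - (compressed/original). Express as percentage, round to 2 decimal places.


ratio = compressed/original = 17896/19167 = 0.933688
savings = 1 - ratio = 1 - 0.933688 = 0.066312
as a percentage: 0.066312 * 100 = 6.63%

Space savings = 1 - 17896/19167 = 6.63%


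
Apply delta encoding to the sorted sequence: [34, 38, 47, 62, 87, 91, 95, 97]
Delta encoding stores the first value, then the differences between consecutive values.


First value: 34
Deltas:
  38 - 34 = 4
  47 - 38 = 9
  62 - 47 = 15
  87 - 62 = 25
  91 - 87 = 4
  95 - 91 = 4
  97 - 95 = 2


Delta encoded: [34, 4, 9, 15, 25, 4, 4, 2]


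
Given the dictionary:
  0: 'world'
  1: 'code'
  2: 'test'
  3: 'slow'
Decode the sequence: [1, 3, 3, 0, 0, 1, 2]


Look up each index in the dictionary:
  1 -> 'code'
  3 -> 'slow'
  3 -> 'slow'
  0 -> 'world'
  0 -> 'world'
  1 -> 'code'
  2 -> 'test'

Decoded: "code slow slow world world code test"


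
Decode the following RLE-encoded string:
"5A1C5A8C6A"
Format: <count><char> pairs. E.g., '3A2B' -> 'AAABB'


Expanding each <count><char> pair:
  5A -> 'AAAAA'
  1C -> 'C'
  5A -> 'AAAAA'
  8C -> 'CCCCCCCC'
  6A -> 'AAAAAA'

Decoded = AAAAACAAAAACCCCCCCCAAAAAA


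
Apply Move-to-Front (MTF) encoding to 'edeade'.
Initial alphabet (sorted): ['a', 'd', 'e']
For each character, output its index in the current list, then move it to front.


MTF encoding:
'e': index 2 in ['a', 'd', 'e'] -> ['e', 'a', 'd']
'd': index 2 in ['e', 'a', 'd'] -> ['d', 'e', 'a']
'e': index 1 in ['d', 'e', 'a'] -> ['e', 'd', 'a']
'a': index 2 in ['e', 'd', 'a'] -> ['a', 'e', 'd']
'd': index 2 in ['a', 'e', 'd'] -> ['d', 'a', 'e']
'e': index 2 in ['d', 'a', 'e'] -> ['e', 'd', 'a']


Output: [2, 2, 1, 2, 2, 2]


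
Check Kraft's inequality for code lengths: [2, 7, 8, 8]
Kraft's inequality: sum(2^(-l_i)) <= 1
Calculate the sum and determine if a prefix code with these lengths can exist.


Sum = 2^(-2) + 2^(-7) + 2^(-8) + 2^(-8)
    = 0.25 + 0.0078125 + 0.00390625 + 0.00390625
    = 68/256 = 0.265625
Since 0.265625 <= 1, Kraft's inequality IS satisfied.
A prefix code with these lengths CAN exist.

Kraft sum = 0.265625. Satisfied.


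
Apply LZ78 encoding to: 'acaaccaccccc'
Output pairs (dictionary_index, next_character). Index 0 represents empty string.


LZ78 encoding steps:
Dictionary: {0: ''}
Step 1: w='' (idx 0), next='a' -> output (0, 'a'), add 'a' as idx 1
Step 2: w='' (idx 0), next='c' -> output (0, 'c'), add 'c' as idx 2
Step 3: w='a' (idx 1), next='a' -> output (1, 'a'), add 'aa' as idx 3
Step 4: w='c' (idx 2), next='c' -> output (2, 'c'), add 'cc' as idx 4
Step 5: w='a' (idx 1), next='c' -> output (1, 'c'), add 'ac' as idx 5
Step 6: w='cc' (idx 4), next='c' -> output (4, 'c'), add 'ccc' as idx 6
Step 7: w='c' (idx 2), end of input -> output (2, '')


Encoded: [(0, 'a'), (0, 'c'), (1, 'a'), (2, 'c'), (1, 'c'), (4, 'c'), (2, '')]


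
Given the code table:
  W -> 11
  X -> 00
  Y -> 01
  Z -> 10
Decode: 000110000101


Decoding:
00 -> X
01 -> Y
10 -> Z
00 -> X
01 -> Y
01 -> Y


Result: XYZXYY


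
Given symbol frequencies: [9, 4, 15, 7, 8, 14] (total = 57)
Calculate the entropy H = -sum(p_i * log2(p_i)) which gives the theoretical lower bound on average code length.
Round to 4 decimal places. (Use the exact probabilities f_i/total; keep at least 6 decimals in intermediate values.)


Per-symbol terms -p_i * log2(p_i) with p_i = f_i/57:
  p = 9/57 = 0.157895: log2(p) = -2.662965, -p*log2(p) = 0.420468
  p = 4/57 = 0.070175: log2(p) = -3.832890, -p*log2(p) = 0.268975
  p = 15/57 = 0.263158: log2(p) = -1.925999, -p*log2(p) = 0.506842
  p = 7/57 = 0.122807: log2(p) = -3.025535, -p*log2(p) = 0.371557
  p = 8/57 = 0.140351: log2(p) = -2.832890, -p*log2(p) = 0.397599
  p = 14/57 = 0.245614: log2(p) = -2.025535, -p*log2(p) = 0.497500
H = 0.420468 + 0.268975 + 0.506842 + 0.371557 + 0.397599 + 0.497500 = 2.462941

H = 2.4629 bits/symbol


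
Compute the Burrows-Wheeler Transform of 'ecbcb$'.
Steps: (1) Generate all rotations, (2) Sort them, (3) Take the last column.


Rotations (sorted):
  0: $ecbcb -> last char: b
  1: b$ecbc -> last char: c
  2: bcb$ec -> last char: c
  3: cb$ecb -> last char: b
  4: cbcb$e -> last char: e
  5: ecbcb$ -> last char: $


BWT = bccbe$


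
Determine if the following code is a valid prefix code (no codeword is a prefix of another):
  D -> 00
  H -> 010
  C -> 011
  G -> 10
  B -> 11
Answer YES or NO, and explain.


Checking each pair (does one codeword prefix another?):
  D='00' vs H='010': no prefix
  D='00' vs C='011': no prefix
  D='00' vs G='10': no prefix
  D='00' vs B='11': no prefix
  H='010' vs D='00': no prefix
  H='010' vs C='011': no prefix
  H='010' vs G='10': no prefix
  H='010' vs B='11': no prefix
  C='011' vs D='00': no prefix
  C='011' vs H='010': no prefix
  C='011' vs G='10': no prefix
  C='011' vs B='11': no prefix
  G='10' vs D='00': no prefix
  G='10' vs H='010': no prefix
  G='10' vs C='011': no prefix
  G='10' vs B='11': no prefix
  B='11' vs D='00': no prefix
  B='11' vs H='010': no prefix
  B='11' vs C='011': no prefix
  B='11' vs G='10': no prefix
No violation found over all pairs.

YES -- this is a valid prefix code. No codeword is a prefix of any other codeword.


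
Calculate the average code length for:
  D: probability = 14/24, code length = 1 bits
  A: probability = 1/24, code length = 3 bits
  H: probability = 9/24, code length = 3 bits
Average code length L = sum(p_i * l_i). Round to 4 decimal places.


Weighted contributions p_i * l_i:
  D: (14/24) * 1 = 14/24
  A: (1/24) * 3 = 3/24
  H: (9/24) * 3 = 27/24
Sum = (14 + 3 + 27)/24 = 44/24

L = 44/24 = 1.8333 bits/symbol


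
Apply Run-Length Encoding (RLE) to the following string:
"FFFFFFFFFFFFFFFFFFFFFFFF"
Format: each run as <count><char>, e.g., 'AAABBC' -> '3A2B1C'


Scanning runs left to right:
  i=0: run of 'F' x 24 -> '24F'

RLE = 24F


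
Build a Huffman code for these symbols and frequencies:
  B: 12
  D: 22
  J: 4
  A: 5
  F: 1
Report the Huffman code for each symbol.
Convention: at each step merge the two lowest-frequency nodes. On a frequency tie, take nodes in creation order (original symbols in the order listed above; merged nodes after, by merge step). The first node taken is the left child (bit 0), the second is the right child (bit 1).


Huffman tree construction:
Step 1: Merge F(1) + J(4) = 5
Step 2: Merge A(5) + (F+J)(5) = 10
Step 3: Merge (A+(F+J))(10) + B(12) = 22
Step 4: Merge D(22) + ((A+(F+J))+B)(22) = 44
Read each symbol's code off the tree from the root (left child = 0, right child = 1).

Codes:
  B: 11 (length 2)
  D: 0 (length 1)
  J: 1011 (length 4)
  A: 100 (length 3)
  F: 1010 (length 4)
Average code length: 81/44 = 1.8409 bits/symbol


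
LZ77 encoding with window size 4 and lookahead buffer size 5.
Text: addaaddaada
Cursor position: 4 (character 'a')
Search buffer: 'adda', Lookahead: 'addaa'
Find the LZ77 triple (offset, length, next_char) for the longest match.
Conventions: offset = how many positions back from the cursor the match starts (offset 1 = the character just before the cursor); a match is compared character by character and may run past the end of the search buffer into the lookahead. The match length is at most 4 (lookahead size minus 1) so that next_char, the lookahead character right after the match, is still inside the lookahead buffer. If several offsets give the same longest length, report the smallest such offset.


Try each offset into the search buffer:
  offset=1 (pos 3, char 'a'): match length 1
  offset=2 (pos 2, char 'd'): match length 0
  offset=3 (pos 1, char 'd'): match length 0
  offset=4 (pos 0, char 'a'): match length 4
Longest match has length 4 at offset 4.
next_char = character at position 4 + 4 = 8 -> 'a'

Best match: offset=4, length=4 (matching 'adda' starting at position 0)
LZ77 triple: (4, 4, 'a')


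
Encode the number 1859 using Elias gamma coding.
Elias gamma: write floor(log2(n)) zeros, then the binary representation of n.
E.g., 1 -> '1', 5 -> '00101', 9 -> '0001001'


num_bits = floor(log2(1859)) + 1 = 11
leading_zeros = num_bits - 1 = 10
binary(1859) = 11101000011

Elias gamma(1859) = '0000000000' + '11101000011' = 000000000011101000011 (21 bits)


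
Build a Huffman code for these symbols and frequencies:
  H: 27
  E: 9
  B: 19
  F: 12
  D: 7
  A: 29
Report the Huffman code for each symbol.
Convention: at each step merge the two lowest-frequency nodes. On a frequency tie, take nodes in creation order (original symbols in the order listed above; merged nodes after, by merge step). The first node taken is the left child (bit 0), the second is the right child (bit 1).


Huffman tree construction:
Step 1: Merge D(7) + E(9) = 16
Step 2: Merge F(12) + (D+E)(16) = 28
Step 3: Merge B(19) + H(27) = 46
Step 4: Merge (F+(D+E))(28) + A(29) = 57
Step 5: Merge (B+H)(46) + ((F+(D+E))+A)(57) = 103
Read each symbol's code off the tree from the root (left child = 0, right child = 1).

Codes:
  H: 01 (length 2)
  E: 1011 (length 4)
  B: 00 (length 2)
  F: 100 (length 3)
  D: 1010 (length 4)
  A: 11 (length 2)
Average code length: 250/103 = 2.4272 bits/symbol


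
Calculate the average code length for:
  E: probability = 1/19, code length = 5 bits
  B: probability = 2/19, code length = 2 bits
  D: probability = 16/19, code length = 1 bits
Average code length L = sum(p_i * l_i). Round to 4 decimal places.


Weighted contributions p_i * l_i:
  E: (1/19) * 5 = 5/19
  B: (2/19) * 2 = 4/19
  D: (16/19) * 1 = 16/19
Sum = (5 + 4 + 16)/19 = 25/19

L = 25/19 = 1.3158 bits/symbol


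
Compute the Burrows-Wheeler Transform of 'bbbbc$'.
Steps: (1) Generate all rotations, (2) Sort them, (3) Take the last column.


Rotations (sorted):
  0: $bbbbc -> last char: c
  1: bbbbc$ -> last char: $
  2: bbbc$b -> last char: b
  3: bbc$bb -> last char: b
  4: bc$bbb -> last char: b
  5: c$bbbb -> last char: b


BWT = c$bbbb


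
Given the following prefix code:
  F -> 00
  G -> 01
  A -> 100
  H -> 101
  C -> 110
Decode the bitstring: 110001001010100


Decoding step by step:
Bits 110 -> C
Bits 00 -> F
Bits 100 -> A
Bits 101 -> H
Bits 01 -> G
Bits 00 -> F


Decoded message: CFAHGF


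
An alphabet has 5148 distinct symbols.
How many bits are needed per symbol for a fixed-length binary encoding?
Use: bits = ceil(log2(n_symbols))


log2(5148) = 12.3298
Bracket: 2^12 = 4096 < 5148 <= 2^13 = 8192
So ceil(log2(5148)) = 13

bits = ceil(log2(5148)) = ceil(12.3298) = 13 bits


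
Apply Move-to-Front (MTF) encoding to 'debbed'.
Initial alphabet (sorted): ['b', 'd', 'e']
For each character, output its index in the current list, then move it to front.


MTF encoding:
'd': index 1 in ['b', 'd', 'e'] -> ['d', 'b', 'e']
'e': index 2 in ['d', 'b', 'e'] -> ['e', 'd', 'b']
'b': index 2 in ['e', 'd', 'b'] -> ['b', 'e', 'd']
'b': index 0 in ['b', 'e', 'd'] -> ['b', 'e', 'd']
'e': index 1 in ['b', 'e', 'd'] -> ['e', 'b', 'd']
'd': index 2 in ['e', 'b', 'd'] -> ['d', 'e', 'b']


Output: [1, 2, 2, 0, 1, 2]


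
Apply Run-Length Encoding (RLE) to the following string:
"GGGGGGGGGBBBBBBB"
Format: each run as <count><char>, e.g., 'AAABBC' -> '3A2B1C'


Scanning runs left to right:
  i=0: run of 'G' x 9 -> '9G'
  i=9: run of 'B' x 7 -> '7B'

RLE = 9G7B


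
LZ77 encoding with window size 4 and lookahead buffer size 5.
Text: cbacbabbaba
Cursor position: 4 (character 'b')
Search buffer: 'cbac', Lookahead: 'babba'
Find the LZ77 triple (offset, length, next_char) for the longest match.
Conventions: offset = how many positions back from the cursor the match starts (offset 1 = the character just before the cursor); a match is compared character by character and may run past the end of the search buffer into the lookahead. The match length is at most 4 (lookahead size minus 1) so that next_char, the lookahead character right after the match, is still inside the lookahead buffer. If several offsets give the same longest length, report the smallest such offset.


Try each offset into the search buffer:
  offset=1 (pos 3, char 'c'): match length 0
  offset=2 (pos 2, char 'a'): match length 0
  offset=3 (pos 1, char 'b'): match length 2
  offset=4 (pos 0, char 'c'): match length 0
Longest match has length 2 at offset 3.
next_char = character at position 4 + 2 = 6 -> 'b'

Best match: offset=3, length=2 (matching 'ba' starting at position 1)
LZ77 triple: (3, 2, 'b')


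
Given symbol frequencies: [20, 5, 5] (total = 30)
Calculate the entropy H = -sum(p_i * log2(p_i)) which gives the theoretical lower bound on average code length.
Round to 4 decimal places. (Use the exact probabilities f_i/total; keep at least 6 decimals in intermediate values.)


Per-symbol terms -p_i * log2(p_i) with p_i = f_i/30:
  p = 20/30 = 0.666667: log2(p) = -0.584963, -p*log2(p) = 0.389975
  p = 5/30 = 0.166667: log2(p) = -2.584963, -p*log2(p) = 0.430827
  p = 5/30 = 0.166667: log2(p) = -2.584963, -p*log2(p) = 0.430827
H = 0.389975 + 0.430827 + 0.430827 = 1.251629

H = 1.2516 bits/symbol


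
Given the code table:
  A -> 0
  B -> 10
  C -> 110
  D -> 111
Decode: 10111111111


Decoding:
10 -> B
111 -> D
111 -> D
111 -> D


Result: BDDD


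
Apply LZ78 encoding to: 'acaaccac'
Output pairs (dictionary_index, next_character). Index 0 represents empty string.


LZ78 encoding steps:
Dictionary: {0: ''}
Step 1: w='' (idx 0), next='a' -> output (0, 'a'), add 'a' as idx 1
Step 2: w='' (idx 0), next='c' -> output (0, 'c'), add 'c' as idx 2
Step 3: w='a' (idx 1), next='a' -> output (1, 'a'), add 'aa' as idx 3
Step 4: w='c' (idx 2), next='c' -> output (2, 'c'), add 'cc' as idx 4
Step 5: w='a' (idx 1), next='c' -> output (1, 'c'), add 'ac' as idx 5


Encoded: [(0, 'a'), (0, 'c'), (1, 'a'), (2, 'c'), (1, 'c')]


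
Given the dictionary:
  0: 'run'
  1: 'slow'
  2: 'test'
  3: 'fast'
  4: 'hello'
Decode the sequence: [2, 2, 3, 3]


Look up each index in the dictionary:
  2 -> 'test'
  2 -> 'test'
  3 -> 'fast'
  3 -> 'fast'

Decoded: "test test fast fast"


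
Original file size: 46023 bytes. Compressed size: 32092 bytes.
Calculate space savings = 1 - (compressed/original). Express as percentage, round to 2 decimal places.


ratio = compressed/original = 32092/46023 = 0.697304
savings = 1 - ratio = 1 - 0.697304 = 0.302696
as a percentage: 0.302696 * 100 = 30.27%

Space savings = 1 - 32092/46023 = 30.27%


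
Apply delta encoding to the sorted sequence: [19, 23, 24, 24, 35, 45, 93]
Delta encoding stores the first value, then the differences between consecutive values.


First value: 19
Deltas:
  23 - 19 = 4
  24 - 23 = 1
  24 - 24 = 0
  35 - 24 = 11
  45 - 35 = 10
  93 - 45 = 48


Delta encoded: [19, 4, 1, 0, 11, 10, 48]


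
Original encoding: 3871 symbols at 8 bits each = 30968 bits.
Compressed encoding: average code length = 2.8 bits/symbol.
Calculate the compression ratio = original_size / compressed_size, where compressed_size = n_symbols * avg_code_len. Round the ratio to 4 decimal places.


original_size = n_symbols * orig_bits = 3871 * 8 = 30968 bits
compressed_size = n_symbols * avg_code_len = 3871 * 2.8 = 10838.8 bits
ratio = original_size / compressed_size = 30968 / 10838.8 = 2.8571

Compression ratio = 2.8571


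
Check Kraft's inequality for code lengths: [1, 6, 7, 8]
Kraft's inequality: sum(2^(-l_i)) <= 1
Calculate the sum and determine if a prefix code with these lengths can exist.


Sum = 2^(-1) + 2^(-6) + 2^(-7) + 2^(-8)
    = 0.5 + 0.015625 + 0.0078125 + 0.00390625
    = 135/256 = 0.52734375
Since 0.52734375 <= 1, Kraft's inequality IS satisfied.
A prefix code with these lengths CAN exist.

Kraft sum = 0.52734375. Satisfied.


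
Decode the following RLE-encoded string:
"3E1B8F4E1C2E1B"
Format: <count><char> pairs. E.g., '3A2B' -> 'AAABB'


Expanding each <count><char> pair:
  3E -> 'EEE'
  1B -> 'B'
  8F -> 'FFFFFFFF'
  4E -> 'EEEE'
  1C -> 'C'
  2E -> 'EE'
  1B -> 'B'

Decoded = EEEBFFFFFFFFEEEECEEB


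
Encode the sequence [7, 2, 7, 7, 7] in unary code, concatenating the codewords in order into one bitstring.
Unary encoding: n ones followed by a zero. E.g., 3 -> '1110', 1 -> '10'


Encode each number as n ones followed by a terminating 0:
  7 -> 11111110 (8 bits)
  2 -> 110 (3 bits)
  7 -> 11111110 (8 bits)
  7 -> 11111110 (8 bits)
  7 -> 11111110 (8 bits)
Total length = 8 + 3 + 8 + 8 + 8 = 35 bits.

Unary([7, 2, 7, 7, 7]) = 11111110110111111101111111011111110 (35 bits)


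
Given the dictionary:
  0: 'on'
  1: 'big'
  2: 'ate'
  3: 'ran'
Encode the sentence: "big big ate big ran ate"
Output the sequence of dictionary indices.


Look up each word in the dictionary:
  'big' -> 1
  'big' -> 1
  'ate' -> 2
  'big' -> 1
  'ran' -> 3
  'ate' -> 2

Encoded: [1, 1, 2, 1, 3, 2]


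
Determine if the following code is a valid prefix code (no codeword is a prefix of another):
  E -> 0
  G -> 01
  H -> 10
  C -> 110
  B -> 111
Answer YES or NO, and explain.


Checking each pair (does one codeword prefix another?):
  E='0' vs G='01': prefix -- VIOLATION

NO -- this is NOT a valid prefix code. E (0) is a prefix of G (01).


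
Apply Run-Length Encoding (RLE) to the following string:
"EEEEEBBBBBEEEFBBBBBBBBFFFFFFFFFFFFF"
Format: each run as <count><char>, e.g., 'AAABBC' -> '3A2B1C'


Scanning runs left to right:
  i=0: run of 'E' x 5 -> '5E'
  i=5: run of 'B' x 5 -> '5B'
  i=10: run of 'E' x 3 -> '3E'
  i=13: run of 'F' x 1 -> '1F'
  i=14: run of 'B' x 8 -> '8B'
  i=22: run of 'F' x 13 -> '13F'

RLE = 5E5B3E1F8B13F


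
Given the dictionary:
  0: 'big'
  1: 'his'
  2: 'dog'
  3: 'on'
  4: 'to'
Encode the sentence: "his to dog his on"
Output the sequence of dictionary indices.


Look up each word in the dictionary:
  'his' -> 1
  'to' -> 4
  'dog' -> 2
  'his' -> 1
  'on' -> 3

Encoded: [1, 4, 2, 1, 3]


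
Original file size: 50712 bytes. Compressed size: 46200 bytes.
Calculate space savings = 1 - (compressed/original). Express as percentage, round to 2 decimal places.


ratio = compressed/original = 46200/50712 = 0.911027
savings = 1 - ratio = 1 - 0.911027 = 0.088973
as a percentage: 0.088973 * 100 = 8.9%

Space savings = 1 - 46200/50712 = 8.9%


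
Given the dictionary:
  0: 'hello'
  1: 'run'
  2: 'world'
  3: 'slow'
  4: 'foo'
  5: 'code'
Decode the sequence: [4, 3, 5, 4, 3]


Look up each index in the dictionary:
  4 -> 'foo'
  3 -> 'slow'
  5 -> 'code'
  4 -> 'foo'
  3 -> 'slow'

Decoded: "foo slow code foo slow"


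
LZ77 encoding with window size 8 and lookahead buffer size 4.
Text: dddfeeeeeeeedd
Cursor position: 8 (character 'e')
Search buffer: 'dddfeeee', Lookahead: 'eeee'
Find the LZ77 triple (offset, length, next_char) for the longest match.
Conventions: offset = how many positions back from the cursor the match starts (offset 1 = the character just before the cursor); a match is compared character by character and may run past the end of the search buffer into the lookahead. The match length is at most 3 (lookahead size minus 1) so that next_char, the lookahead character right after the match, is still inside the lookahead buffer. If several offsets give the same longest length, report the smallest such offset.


Try each offset into the search buffer:
  offset=1 (pos 7, char 'e'): match length 3
  offset=2 (pos 6, char 'e'): match length 3
  offset=3 (pos 5, char 'e'): match length 3
  offset=4 (pos 4, char 'e'): match length 3
  offset=5 (pos 3, char 'f'): match length 0
  offset=6 (pos 2, char 'd'): match length 0
  offset=7 (pos 1, char 'd'): match length 0
  offset=8 (pos 0, char 'd'): match length 0
Longest match has length 3, found at offsets 1, 2, 3, 4; take the smallest, offset 1.
next_char = character at position 8 + 3 = 11 -> 'e'

Best match: offset=1, length=3 (matching 'eee' starting at position 7)
LZ77 triple: (1, 3, 'e')


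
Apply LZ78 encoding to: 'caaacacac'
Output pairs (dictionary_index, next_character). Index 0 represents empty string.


LZ78 encoding steps:
Dictionary: {0: ''}
Step 1: w='' (idx 0), next='c' -> output (0, 'c'), add 'c' as idx 1
Step 2: w='' (idx 0), next='a' -> output (0, 'a'), add 'a' as idx 2
Step 3: w='a' (idx 2), next='a' -> output (2, 'a'), add 'aa' as idx 3
Step 4: w='c' (idx 1), next='a' -> output (1, 'a'), add 'ca' as idx 4
Step 5: w='ca' (idx 4), next='c' -> output (4, 'c'), add 'cac' as idx 5


Encoded: [(0, 'c'), (0, 'a'), (2, 'a'), (1, 'a'), (4, 'c')]


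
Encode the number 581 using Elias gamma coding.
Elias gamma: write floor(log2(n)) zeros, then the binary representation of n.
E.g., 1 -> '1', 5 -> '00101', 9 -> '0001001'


num_bits = floor(log2(581)) + 1 = 10
leading_zeros = num_bits - 1 = 9
binary(581) = 1001000101

Elias gamma(581) = '000000000' + '1001000101' = 0000000001001000101 (19 bits)


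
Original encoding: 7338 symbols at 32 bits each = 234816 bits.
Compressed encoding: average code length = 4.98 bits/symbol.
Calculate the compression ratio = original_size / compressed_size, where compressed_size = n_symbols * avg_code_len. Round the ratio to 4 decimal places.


original_size = n_symbols * orig_bits = 7338 * 32 = 234816 bits
compressed_size = n_symbols * avg_code_len = 7338 * 4.98 = 36543.24 bits
ratio = original_size / compressed_size = 234816 / 36543.24 = 6.4257

Compression ratio = 6.4257


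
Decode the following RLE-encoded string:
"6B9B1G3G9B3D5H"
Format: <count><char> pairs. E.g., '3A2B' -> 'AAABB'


Expanding each <count><char> pair:
  6B -> 'BBBBBB'
  9B -> 'BBBBBBBBB'
  1G -> 'G'
  3G -> 'GGG'
  9B -> 'BBBBBBBBB'
  3D -> 'DDD'
  5H -> 'HHHHH'

Decoded = BBBBBBBBBBBBBBBGGGGBBBBBBBBBDDDHHHHH


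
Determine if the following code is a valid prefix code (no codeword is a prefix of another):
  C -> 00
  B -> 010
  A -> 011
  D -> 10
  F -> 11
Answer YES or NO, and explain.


Checking each pair (does one codeword prefix another?):
  C='00' vs B='010': no prefix
  C='00' vs A='011': no prefix
  C='00' vs D='10': no prefix
  C='00' vs F='11': no prefix
  B='010' vs C='00': no prefix
  B='010' vs A='011': no prefix
  B='010' vs D='10': no prefix
  B='010' vs F='11': no prefix
  A='011' vs C='00': no prefix
  A='011' vs B='010': no prefix
  A='011' vs D='10': no prefix
  A='011' vs F='11': no prefix
  D='10' vs C='00': no prefix
  D='10' vs B='010': no prefix
  D='10' vs A='011': no prefix
  D='10' vs F='11': no prefix
  F='11' vs C='00': no prefix
  F='11' vs B='010': no prefix
  F='11' vs A='011': no prefix
  F='11' vs D='10': no prefix
No violation found over all pairs.

YES -- this is a valid prefix code. No codeword is a prefix of any other codeword.


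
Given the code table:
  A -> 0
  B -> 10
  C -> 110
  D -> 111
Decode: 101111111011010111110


Decoding:
10 -> B
111 -> D
111 -> D
10 -> B
110 -> C
10 -> B
111 -> D
110 -> C


Result: BDDBCBDC


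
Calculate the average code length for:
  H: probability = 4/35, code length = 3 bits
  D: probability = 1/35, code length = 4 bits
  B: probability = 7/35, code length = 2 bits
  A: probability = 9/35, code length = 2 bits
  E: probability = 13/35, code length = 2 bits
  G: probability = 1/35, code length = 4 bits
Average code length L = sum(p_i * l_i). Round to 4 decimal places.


Weighted contributions p_i * l_i:
  H: (4/35) * 3 = 12/35
  D: (1/35) * 4 = 4/35
  B: (7/35) * 2 = 14/35
  A: (9/35) * 2 = 18/35
  E: (13/35) * 2 = 26/35
  G: (1/35) * 4 = 4/35
Sum = (12 + 4 + 14 + 18 + 26 + 4)/35 = 78/35

L = 78/35 = 2.2286 bits/symbol


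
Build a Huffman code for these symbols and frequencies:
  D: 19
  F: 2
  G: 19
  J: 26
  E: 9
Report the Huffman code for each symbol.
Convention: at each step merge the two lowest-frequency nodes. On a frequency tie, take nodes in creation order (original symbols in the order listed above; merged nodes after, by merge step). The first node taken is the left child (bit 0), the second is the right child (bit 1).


Huffman tree construction:
Step 1: Merge F(2) + E(9) = 11
Step 2: Merge (F+E)(11) + D(19) = 30
Step 3: Merge G(19) + J(26) = 45
Step 4: Merge ((F+E)+D)(30) + (G+J)(45) = 75
Read each symbol's code off the tree from the root (left child = 0, right child = 1).

Codes:
  D: 01 (length 2)
  F: 000 (length 3)
  G: 10 (length 2)
  J: 11 (length 2)
  E: 001 (length 3)
Average code length: 161/75 = 2.1467 bits/symbol


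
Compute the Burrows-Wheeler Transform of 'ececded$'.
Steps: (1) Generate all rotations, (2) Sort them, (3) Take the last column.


Rotations (sorted):
  0: $ececded -> last char: d
  1: cded$ece -> last char: e
  2: cecded$e -> last char: e
  3: d$ececde -> last char: e
  4: ded$ecec -> last char: c
  5: ecded$ec -> last char: c
  6: ececded$ -> last char: $
  7: ed$ececd -> last char: d


BWT = deeecc$d


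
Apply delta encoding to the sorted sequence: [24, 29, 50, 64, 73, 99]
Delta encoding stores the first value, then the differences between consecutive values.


First value: 24
Deltas:
  29 - 24 = 5
  50 - 29 = 21
  64 - 50 = 14
  73 - 64 = 9
  99 - 73 = 26


Delta encoded: [24, 5, 21, 14, 9, 26]


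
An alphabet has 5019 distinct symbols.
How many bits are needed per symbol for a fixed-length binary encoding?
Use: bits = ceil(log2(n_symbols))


log2(5019) = 12.2932
Bracket: 2^12 = 4096 < 5019 <= 2^13 = 8192
So ceil(log2(5019)) = 13

bits = ceil(log2(5019)) = ceil(12.2932) = 13 bits


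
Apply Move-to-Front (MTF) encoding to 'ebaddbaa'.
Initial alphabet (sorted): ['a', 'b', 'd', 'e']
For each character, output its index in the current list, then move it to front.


MTF encoding:
'e': index 3 in ['a', 'b', 'd', 'e'] -> ['e', 'a', 'b', 'd']
'b': index 2 in ['e', 'a', 'b', 'd'] -> ['b', 'e', 'a', 'd']
'a': index 2 in ['b', 'e', 'a', 'd'] -> ['a', 'b', 'e', 'd']
'd': index 3 in ['a', 'b', 'e', 'd'] -> ['d', 'a', 'b', 'e']
'd': index 0 in ['d', 'a', 'b', 'e'] -> ['d', 'a', 'b', 'e']
'b': index 2 in ['d', 'a', 'b', 'e'] -> ['b', 'd', 'a', 'e']
'a': index 2 in ['b', 'd', 'a', 'e'] -> ['a', 'b', 'd', 'e']
'a': index 0 in ['a', 'b', 'd', 'e'] -> ['a', 'b', 'd', 'e']


Output: [3, 2, 2, 3, 0, 2, 2, 0]


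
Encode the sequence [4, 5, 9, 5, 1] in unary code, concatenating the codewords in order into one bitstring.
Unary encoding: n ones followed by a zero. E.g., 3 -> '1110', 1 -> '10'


Encode each number as n ones followed by a terminating 0:
  4 -> 11110 (5 bits)
  5 -> 111110 (6 bits)
  9 -> 1111111110 (10 bits)
  5 -> 111110 (6 bits)
  1 -> 10 (2 bits)
Total length = 5 + 6 + 10 + 6 + 2 = 29 bits.

Unary([4, 5, 9, 5, 1]) = 11110111110111111111011111010 (29 bits)


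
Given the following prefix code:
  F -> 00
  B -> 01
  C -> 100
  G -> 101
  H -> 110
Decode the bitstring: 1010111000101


Decoding step by step:
Bits 101 -> G
Bits 01 -> B
Bits 110 -> H
Bits 00 -> F
Bits 101 -> G


Decoded message: GBHFG


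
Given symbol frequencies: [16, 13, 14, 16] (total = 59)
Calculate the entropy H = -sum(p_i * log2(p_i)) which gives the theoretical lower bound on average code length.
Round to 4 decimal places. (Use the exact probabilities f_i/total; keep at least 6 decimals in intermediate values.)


Per-symbol terms -p_i * log2(p_i) with p_i = f_i/59:
  p = 16/59 = 0.271186: log2(p) = -1.882643, -p*log2(p) = 0.510547
  p = 13/59 = 0.220339: log2(p) = -2.182203, -p*log2(p) = 0.480824
  p = 14/59 = 0.237288: log2(p) = -2.075288, -p*log2(p) = 0.492441
  p = 16/59 = 0.271186: log2(p) = -1.882643, -p*log2(p) = 0.510547
H = 0.510547 + 0.480824 + 0.492441 + 0.510547 = 1.994359

H = 1.9944 bits/symbol


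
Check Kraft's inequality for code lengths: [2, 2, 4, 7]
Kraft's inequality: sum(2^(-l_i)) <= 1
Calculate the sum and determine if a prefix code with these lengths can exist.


Sum = 2^(-2) + 2^(-2) + 2^(-4) + 2^(-7)
    = 0.25 + 0.25 + 0.0625 + 0.0078125
    = 73/128 = 0.5703125
Since 0.5703125 <= 1, Kraft's inequality IS satisfied.
A prefix code with these lengths CAN exist.

Kraft sum = 0.5703125. Satisfied.
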